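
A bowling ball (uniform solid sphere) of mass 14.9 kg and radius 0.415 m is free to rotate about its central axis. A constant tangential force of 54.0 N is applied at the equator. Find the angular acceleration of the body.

I = (2/5)MR² = (2/5)(14.9)(0.415)² = 1.026 kg·m².
τ = F R = (54.0)(0.415) = 22.41 N·m.
Newton's second law for rotation, τ = Iα, gives α = τ/I = 22.41/1.026 = 21.83 rad/s².

α ≈ 21.8 rad/s²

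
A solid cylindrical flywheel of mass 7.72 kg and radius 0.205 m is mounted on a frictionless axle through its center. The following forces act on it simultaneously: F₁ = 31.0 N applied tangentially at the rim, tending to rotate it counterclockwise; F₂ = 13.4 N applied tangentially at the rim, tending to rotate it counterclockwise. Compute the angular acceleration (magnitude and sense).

α ≈ 56.1 rad/s², counterclockwise

I = ½MR² = (1/2)(7.72)(0.205)² = 0.1622 kg·m².
Taking counterclockwise as positive: τ₁ = +(31.0)(0.205) = +6.355 N·m; τ₂ = +(13.4)(0.205) = +2.747 N·m.
Net torque τ = 9.102 N·m.
α = τ/I = 9.102/0.1622 = 56.11 rad/s².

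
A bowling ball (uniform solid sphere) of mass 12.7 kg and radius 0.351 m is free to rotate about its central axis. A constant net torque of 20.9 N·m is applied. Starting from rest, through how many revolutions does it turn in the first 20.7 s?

I = (2/5)MR² = (2/5)(12.7)(0.351)² = 0.6259 kg·m².
α = τ/I = 20.9/0.6259 = 33.39 rad/s².
θ = ½αt² = ½(33.39)(20.7)² = 7154 rad.
Revolutions = θ/(2π) = 1139.

≈ 1140 revolutions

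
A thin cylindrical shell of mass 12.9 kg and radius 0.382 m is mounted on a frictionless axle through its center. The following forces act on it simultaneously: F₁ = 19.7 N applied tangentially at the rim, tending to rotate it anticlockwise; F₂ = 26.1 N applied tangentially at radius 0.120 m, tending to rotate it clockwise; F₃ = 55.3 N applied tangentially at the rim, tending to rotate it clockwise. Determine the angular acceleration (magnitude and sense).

I = MR² = (12.9)(0.382)² = 1.882 kg·m².
Taking anticlockwise as positive: τ₁ = +(19.7)(0.382) = +7.525 N·m; τ₂ = −(26.1)(0.120) = −3.132 N·m; τ₃ = −(55.3)(0.382) = −21.12 N·m.
Net torque τ = -16.73 N·m.
α = τ/I = -16.73/1.882 = -8.888 rad/s².

α ≈ 8.89 rad/s², clockwise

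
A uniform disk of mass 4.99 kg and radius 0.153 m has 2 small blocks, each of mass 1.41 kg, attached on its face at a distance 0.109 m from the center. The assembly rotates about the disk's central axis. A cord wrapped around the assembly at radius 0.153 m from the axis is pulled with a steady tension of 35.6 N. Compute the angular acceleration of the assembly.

α ≈ 59.3 rad/s²

I_disk = ½MR² = ½(4.99)(0.153)² = 0.05841 kg·m².
I_blocks = 2·m·r² = 2(1.41)(0.109)² = 0.03350 kg·m².
Total I = 0.09191 kg·m².
τ = F r = (35.6)(0.153) = 5.447 N·m.
α = τ/I = 5.447/0.09191 = 59.26 rad/s².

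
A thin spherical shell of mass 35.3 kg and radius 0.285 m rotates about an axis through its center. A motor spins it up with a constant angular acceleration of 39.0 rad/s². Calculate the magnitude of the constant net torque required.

I = (2/3)MR² = (2/3)(35.3)(0.285)² = 1.911 kg·m².
τ = Iα = (1.911)(39.00) = 74.55 N·m.

τ ≈ 74.5 N·m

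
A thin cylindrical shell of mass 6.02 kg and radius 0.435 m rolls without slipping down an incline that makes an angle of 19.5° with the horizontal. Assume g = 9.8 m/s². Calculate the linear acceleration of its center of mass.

Translation along the incline: Mg sinθ − f = Ma.
Rotation about the center: fR = Iα with I = MR². No-slip gives a = αR, so f = (I/R²)a = M a.
Substituting: Mg sinθ = (1 + 1.000)Ma, so a = g sinθ/(1 + 1.000) = (9.8) sin 19.5° / 2.000 = 1.636 m/s².

a ≈ 1.64 m/s²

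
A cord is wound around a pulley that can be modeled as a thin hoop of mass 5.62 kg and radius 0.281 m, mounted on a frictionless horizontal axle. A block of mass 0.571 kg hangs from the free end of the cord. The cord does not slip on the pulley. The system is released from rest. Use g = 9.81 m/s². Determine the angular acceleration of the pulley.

α ≈ 3.22 rad/s²

I = MR² = (5.62)(0.281)² = 0.4438 kg·m².
Block: mg − T = ma. Pulley: TR = Iα. No-slip: a = αR, so T = (I/R²)a = 5.620·a.
Then mg = (m + 5.620)a, so a = (0.571)(9.81)/(0.571 + 5.620) = 0.9048 m/s².
α = a/R = 0.9048/0.281 = 3.220 rad/s².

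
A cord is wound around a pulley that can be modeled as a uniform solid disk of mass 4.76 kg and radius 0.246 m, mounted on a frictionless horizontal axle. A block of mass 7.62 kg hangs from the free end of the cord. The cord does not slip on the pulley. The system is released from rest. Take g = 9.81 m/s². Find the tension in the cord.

T ≈ 17.8 N

I = ½MR² = (1/2)(4.76)(0.246)² = 0.1440 kg·m².
Block: mg − T = ma. Pulley: TR = Iα. No-slip: a = αR, so T = (I/R²)a = 2.380·a.
Then mg = (m + 2.380)a, so a = (7.62)(9.81)/(7.62 + 2.380) = 7.475 m/s².
T = 2.380·a = 17.79 N.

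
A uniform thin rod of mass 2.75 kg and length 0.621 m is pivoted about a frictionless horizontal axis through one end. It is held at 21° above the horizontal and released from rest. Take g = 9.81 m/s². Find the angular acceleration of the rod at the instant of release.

About the pivot, I = (1/3)ML² = (1/3)(2.75)(0.621)² = 0.3535 kg·m².
The weight acts at the center, a distance L/2 = 0.3105 m from the pivot; τ = Mg(L/2) cos 21° = 7.820 N·m.
α = τ/I = 7.820/0.3535 = 22.12 rad/s².

α ≈ 22.1 rad/s²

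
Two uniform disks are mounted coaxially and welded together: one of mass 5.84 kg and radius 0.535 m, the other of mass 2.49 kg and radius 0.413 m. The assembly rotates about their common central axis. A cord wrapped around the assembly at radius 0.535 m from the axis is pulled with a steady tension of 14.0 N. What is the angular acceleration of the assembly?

I = ½M₁R₁² + ½M₂R₂² = ½(5.84)(0.535)² + ½(2.49)(0.413)² = 1.048 kg·m².
τ = F r = (14.0)(0.535) = 7.490 N·m.
α = τ/I = 7.490/1.048 = 7.146 rad/s².

α ≈ 7.15 rad/s²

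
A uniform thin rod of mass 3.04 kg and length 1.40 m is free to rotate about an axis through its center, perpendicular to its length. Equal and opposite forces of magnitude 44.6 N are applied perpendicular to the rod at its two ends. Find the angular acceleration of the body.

I = (1/12)ML² = (1/12)(3.04)(1.40)² = 0.4965 kg·m².
The couple gives τ = F·(L/2) + F·(L/2) = F L = (44.6)(1.40) = 62.44 N·m.
From τ = Iα: α = 62.44/0.4965 = 125.8 rad/s².

α ≈ 126 rad/s²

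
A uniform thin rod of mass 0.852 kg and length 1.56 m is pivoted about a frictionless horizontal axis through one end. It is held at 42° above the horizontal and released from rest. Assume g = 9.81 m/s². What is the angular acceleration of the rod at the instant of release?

About the pivot, I = (1/3)ML² = (1/3)(0.852)(1.56)² = 0.6911 kg·m².
The weight acts at the center, a distance L/2 = 0.7800 m from the pivot; τ = Mg(L/2) cos 42° = 4.845 N·m.
α = τ/I = 4.845/0.6911 = 7.010 rad/s².

α ≈ 7.01 rad/s²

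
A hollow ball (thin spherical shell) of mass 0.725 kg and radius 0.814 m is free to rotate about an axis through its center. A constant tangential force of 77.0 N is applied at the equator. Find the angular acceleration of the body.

α ≈ 196 rad/s²

I = (2/3)MR² = (2/3)(0.725)(0.814)² = 0.3203 kg·m².
τ = F R = (77.0)(0.814) = 62.68 N·m.
From τ = Iα: α = 62.68/0.3203 = 195.7 rad/s².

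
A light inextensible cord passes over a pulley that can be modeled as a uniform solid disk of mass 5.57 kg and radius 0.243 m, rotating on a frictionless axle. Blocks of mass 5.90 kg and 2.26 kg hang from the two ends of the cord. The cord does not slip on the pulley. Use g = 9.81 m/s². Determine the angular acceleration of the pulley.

α ≈ 13.4 rad/s²

I = ½MR² = (1/2)(5.57)(0.243)² = 0.1645 kg·m².
Heavier block: m₁g − T₁ = m₁a. Lighter block: T₂ − m₂g = m₂a.
Pulley: (T₁ − T₂)R = Iα = I(a/R), so T₁ − T₂ = (I/R²)a = (1/2)M_p a = 2.785·a.
Adding the three: (m₁ − m₂)g = (m₁ + m₂ + 2.785)a, so a = (5.90 − 2.26)(9.81)/(5.90 + 2.26 + 2.785) = 3.263 m/s².
α = a/R = 3.263/0.243 = 13.43 rad/s².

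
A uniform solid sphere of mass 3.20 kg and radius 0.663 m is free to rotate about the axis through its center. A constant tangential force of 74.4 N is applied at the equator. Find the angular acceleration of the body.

α ≈ 87.7 rad/s²

I = (2/5)MR² = (2/5)(3.20)(0.663)² = 0.5626 kg·m².
τ = F R = (74.4)(0.663) = 49.33 N·m.
Newton's second law for rotation, τ = Iα, gives α = τ/I = 49.33/0.5626 = 87.67 rad/s².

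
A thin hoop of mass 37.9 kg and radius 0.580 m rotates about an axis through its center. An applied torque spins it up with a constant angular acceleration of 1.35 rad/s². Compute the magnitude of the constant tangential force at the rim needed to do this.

F ≈ 29.7 N

I = MR² = (37.9)(0.580)² = 12.75 kg·m².
The required torque is τ = Iα = (12.75)(1.350) = 17.21 N·m.
A tangential force at the rim gives τ = FR, so F = τ/R = 17.21/0.580 = 29.68 N.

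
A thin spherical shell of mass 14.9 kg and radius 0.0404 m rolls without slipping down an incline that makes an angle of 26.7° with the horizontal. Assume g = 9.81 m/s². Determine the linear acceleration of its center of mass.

Translation along the incline: Mg sinθ − f = Ma.
Rotation about the center: fR = Iα with I = (2/3)MR². No-slip gives a = αR, so f = (I/R²)a = (2/3)M a.
Substituting: Mg sinθ = (1 + 0.6667)Ma, so a = g sinθ/(1 + 0.6667) = (9.81) sin 26.7° / 1.667 = 2.645 m/s².

a ≈ 2.64 m/s²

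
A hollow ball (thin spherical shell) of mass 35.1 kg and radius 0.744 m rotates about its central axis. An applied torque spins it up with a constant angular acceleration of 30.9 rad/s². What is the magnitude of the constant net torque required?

τ ≈ 400 N·m

I = (2/3)MR² = (2/3)(35.1)(0.744)² = 12.95 kg·m².
τ = Iα = (12.95)(30.90) = 400.2 N·m.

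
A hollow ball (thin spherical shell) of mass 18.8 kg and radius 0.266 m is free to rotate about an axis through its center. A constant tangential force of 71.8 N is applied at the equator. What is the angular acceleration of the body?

I = (2/3)MR² = (2/3)(18.8)(0.266)² = 0.8868 kg·m².
τ = F R = (71.8)(0.266) = 19.10 N·m.
From τ = Iα: α = 19.10/0.8868 = 21.54 rad/s².

α ≈ 21.5 rad/s²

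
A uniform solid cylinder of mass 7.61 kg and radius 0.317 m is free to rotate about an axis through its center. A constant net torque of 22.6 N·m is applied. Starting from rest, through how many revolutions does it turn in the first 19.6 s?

I = ½MR² = (1/2)(7.61)(0.317)² = 0.3824 kg·m².
α = τ/I = 22.6/0.3824 = 59.11 rad/s².
θ = ½αt² = ½(59.11)(19.6)² = 11350 rad.
Revolutions = θ/(2π) = 1807.

≈ 1810 revolutions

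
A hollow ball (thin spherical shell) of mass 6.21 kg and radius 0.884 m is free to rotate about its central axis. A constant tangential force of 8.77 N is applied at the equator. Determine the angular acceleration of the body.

α ≈ 2.40 rad/s²

I = (2/3)MR² = (2/3)(6.21)(0.884)² = 3.235 kg·m².
τ = F R = (8.77)(0.884) = 7.753 N·m.
From τ = Iα: α = 7.753/3.235 = 2.396 rad/s².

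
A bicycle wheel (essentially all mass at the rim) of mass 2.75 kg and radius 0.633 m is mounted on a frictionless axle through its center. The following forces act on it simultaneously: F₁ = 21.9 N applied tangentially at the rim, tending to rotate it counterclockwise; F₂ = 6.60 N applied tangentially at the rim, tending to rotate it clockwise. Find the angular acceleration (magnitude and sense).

I = MR² = (2.75)(0.633)² = 1.102 kg·m².
Taking counterclockwise as positive: τ₁ = +(21.9)(0.633) = +13.86 N·m; τ₂ = −(6.60)(0.633) = −4.178 N·m.
Net torque τ = 9.685 N·m.
α = τ/I = 9.685/1.102 = 8.789 rad/s².

α ≈ 8.79 rad/s², counterclockwise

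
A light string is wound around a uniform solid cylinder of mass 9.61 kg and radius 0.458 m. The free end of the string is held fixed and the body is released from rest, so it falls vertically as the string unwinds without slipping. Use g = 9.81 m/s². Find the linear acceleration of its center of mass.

a ≈ 6.54 m/s²

Translation: Mg − T = Ma. Rotation about the center: TR = Iα with I = ½MR².
With a = αR: T = (I/R²)a = (1/2)M a, so Mg = (1 + 0.5000)Ma.
a = g/(1 + 0.5000) = 9.81/1.500 = 6.540 m/s².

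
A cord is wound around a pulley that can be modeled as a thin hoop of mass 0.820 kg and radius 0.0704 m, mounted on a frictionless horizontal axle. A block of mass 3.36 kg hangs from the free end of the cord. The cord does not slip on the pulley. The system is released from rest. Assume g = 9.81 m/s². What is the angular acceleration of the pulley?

I = MR² = (0.820)(0.0704)² = 0.004064 kg·m².
Block: mg − T = ma. Pulley: TR = Iα. No-slip: a = αR, so T = (I/R²)a = 0.8200·a.
Then mg = (m + 0.8200)a, so a = (3.36)(9.81)/(3.36 + 0.8200) = 7.886 m/s².
α = a/R = 7.886/0.0704 = 112.0 rad/s².

α ≈ 112 rad/s²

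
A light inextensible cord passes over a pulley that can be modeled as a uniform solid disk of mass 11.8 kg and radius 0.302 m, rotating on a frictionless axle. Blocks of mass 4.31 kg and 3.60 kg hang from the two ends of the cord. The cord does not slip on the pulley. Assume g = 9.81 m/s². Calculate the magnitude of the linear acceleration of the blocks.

a ≈ 0.504 m/s²

I = ½MR² = (1/2)(11.8)(0.302)² = 0.5381 kg·m².
Heavier block: m₁g − T₁ = m₁a. Lighter block: T₂ − m₂g = m₂a.
Pulley: (T₁ − T₂)R = Iα = I(a/R), so T₁ − T₂ = (I/R²)a = (1/2)M_p a = 5.900·a.
Adding the three: (m₁ − m₂)g = (m₁ + m₂ + 5.900)a, so a = (4.31 − 3.60)(9.81)/(4.31 + 3.60 + 5.900) = 0.5044 m/s².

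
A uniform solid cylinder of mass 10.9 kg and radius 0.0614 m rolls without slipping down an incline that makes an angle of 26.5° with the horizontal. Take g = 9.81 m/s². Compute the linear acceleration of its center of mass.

Translation along the incline: Mg sinθ − f = Ma.
Rotation about the center: fR = Iα with I = ½MR². No-slip gives a = αR, so f = (I/R²)a = (1/2)M a.
Substituting: Mg sinθ = (1 + 0.5000)Ma, so a = g sinθ/(1 + 0.5000) = (9.81) sin 26.5° / 1.500 = 2.918 m/s².

a ≈ 2.92 m/s²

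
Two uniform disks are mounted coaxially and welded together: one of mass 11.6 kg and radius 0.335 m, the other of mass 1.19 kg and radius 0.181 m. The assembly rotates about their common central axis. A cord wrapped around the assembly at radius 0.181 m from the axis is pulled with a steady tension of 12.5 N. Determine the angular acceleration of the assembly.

α ≈ 3.37 rad/s²

I = ½M₁R₁² + ½M₂R₂² = ½(11.6)(0.335)² + ½(1.19)(0.181)² = 0.6704 kg·m².
τ = F r = (12.5)(0.181) = 2.262 N·m.
α = τ/I = 2.262/0.6704 = 3.375 rad/s².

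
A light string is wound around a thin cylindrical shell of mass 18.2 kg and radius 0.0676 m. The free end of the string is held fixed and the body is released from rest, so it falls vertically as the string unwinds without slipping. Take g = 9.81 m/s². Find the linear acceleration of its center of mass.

a ≈ 4.91 m/s²

Translation: Mg − T = Ma. Rotation about the center: TR = Iα with I = MR².
With a = αR: T = (I/R²)a = M a, so Mg = (1 + 1.000)Ma.
a = g/(1 + 1.000) = 9.81/2.000 = 4.905 m/s².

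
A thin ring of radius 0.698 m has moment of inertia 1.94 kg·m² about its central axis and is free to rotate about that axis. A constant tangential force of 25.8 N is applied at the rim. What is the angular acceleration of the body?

α ≈ 9.28 rad/s²

τ = F R = (25.8)(0.698) = 18.01 N·m.
From τ = Iα: α = 18.01/1.940 = 9.283 rad/s².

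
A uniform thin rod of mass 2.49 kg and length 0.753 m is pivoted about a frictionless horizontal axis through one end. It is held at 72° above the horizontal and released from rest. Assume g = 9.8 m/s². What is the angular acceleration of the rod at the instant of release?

About the pivot, I = (1/3)ML² = (1/3)(2.49)(0.753)² = 0.4706 kg·m².
The weight acts at the center, a distance L/2 = 0.3765 m from the pivot; τ = Mg(L/2) cos 72° = 2.839 N·m.
α = τ/I = 2.839/0.4706 = 6.033 rad/s².
(Equivalently α = (3g/(2L)) cos 72° = 6.033 rad/s².)

α ≈ 6.03 rad/s²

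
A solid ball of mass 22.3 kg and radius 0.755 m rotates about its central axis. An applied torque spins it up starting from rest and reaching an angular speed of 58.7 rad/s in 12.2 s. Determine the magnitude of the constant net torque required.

I = (2/5)MR² = (2/5)(22.3)(0.755)² = 5.085 kg·m².
α = Δω/Δt = (58.7 − 0)/12.2 = 4.811 rad/s².
τ = Iα = (5.085)(4.811) = 24.46 N·m.

τ ≈ 24.5 N·m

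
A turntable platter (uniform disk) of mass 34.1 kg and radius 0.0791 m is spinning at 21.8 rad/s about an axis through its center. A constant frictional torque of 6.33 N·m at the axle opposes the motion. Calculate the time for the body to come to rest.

t ≈ 0.367 s

I = ½MR² = (1/2)(34.1)(0.0791)² = 0.1067 kg·m².
The net torque has magnitude 6.33 N·m, opposing ω.
|α| = τ/I = 6.330/0.1067 = 59.34 rad/s² (deceleration).
0 = ω₀ − |α|t ⇒ t = ω₀/|α| = 21.8/59.34 = 0.3674 s.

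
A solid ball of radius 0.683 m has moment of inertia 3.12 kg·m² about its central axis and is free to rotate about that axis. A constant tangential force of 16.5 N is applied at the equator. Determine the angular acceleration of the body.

τ = F R = (16.5)(0.683) = 11.27 N·m.
From τ = Iα: α = 11.27/3.120 = 3.612 rad/s².

α ≈ 3.61 rad/s²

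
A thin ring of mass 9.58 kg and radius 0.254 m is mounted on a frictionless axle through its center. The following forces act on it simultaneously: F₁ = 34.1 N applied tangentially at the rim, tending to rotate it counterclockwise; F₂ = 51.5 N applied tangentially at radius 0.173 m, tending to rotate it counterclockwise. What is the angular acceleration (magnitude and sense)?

α ≈ 28.4 rad/s², counterclockwise

I = MR² = (9.58)(0.254)² = 0.6181 kg·m².
Taking counterclockwise as positive: τ₁ = +(34.1)(0.254) = +8.661 N·m; τ₂ = +(51.5)(0.173) = +8.909 N·m.
Net torque τ = 17.57 N·m.
α = τ/I = 17.57/0.6181 = 28.43 rad/s².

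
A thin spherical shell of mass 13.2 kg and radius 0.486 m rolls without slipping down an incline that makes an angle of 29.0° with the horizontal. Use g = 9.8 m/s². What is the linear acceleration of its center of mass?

Translation along the incline: Mg sinθ − f = Ma.
Rotation about the center: fR = Iα with I = (2/3)MR². No-slip gives a = αR, so f = (I/R²)a = (2/3)M a.
Substituting: Mg sinθ = (1 + 0.6667)Ma, so a = g sinθ/(1 + 0.6667) = (9.8) sin 29.0° / 1.667 = 2.851 m/s².

a ≈ 2.85 m/s²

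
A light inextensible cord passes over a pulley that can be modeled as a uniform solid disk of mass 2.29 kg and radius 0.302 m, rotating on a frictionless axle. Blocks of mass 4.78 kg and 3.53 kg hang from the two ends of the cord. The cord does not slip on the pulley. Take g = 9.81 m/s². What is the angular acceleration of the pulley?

I = ½MR² = (1/2)(2.29)(0.302)² = 0.1044 kg·m².
Heavier block: m₁g − T₁ = m₁a. Lighter block: T₂ − m₂g = m₂a.
Pulley: (T₁ − T₂)R = Iα = I(a/R), so T₁ − T₂ = (I/R²)a = (1/2)M_p a = 1.145·a.
Adding the three: (m₁ − m₂)g = (m₁ + m₂ + 1.145)a, so a = (4.78 − 3.53)(9.81)/(4.78 + 3.53 + 1.145) = 1.297 m/s².
α = a/R = 1.297/0.302 = 4.294 rad/s².

α ≈ 4.29 rad/s²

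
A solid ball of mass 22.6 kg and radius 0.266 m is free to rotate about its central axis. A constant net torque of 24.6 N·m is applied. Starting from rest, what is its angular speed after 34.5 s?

I = (2/5)MR² = (2/5)(22.6)(0.266)² = 0.6396 kg·m².
α = τ/I = 24.6/0.6396 = 38.46 rad/s².
ω = ω₀ + αt = 0 + (38.46)(34.5) = 1327 rad/s.

ω ≈ 1330 rad/s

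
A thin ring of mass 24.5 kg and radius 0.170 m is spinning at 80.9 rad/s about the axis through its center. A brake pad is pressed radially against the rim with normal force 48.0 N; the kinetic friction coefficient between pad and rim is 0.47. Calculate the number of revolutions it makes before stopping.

I = MR² = (24.5)(0.170)² = 0.7081 kg·m².
Friction force f = μN = (0.47)(48.0) = 22.56 N at the rim; torque magnitude τ = fR = 3.835 N·m, opposing ω.
|α| = τ/I = 3.835/0.7081 = 5.417 rad/s² (deceleration).
ω² = ω₀² − 2|α|θ with ω = 0 ⇒ θ = ω₀²/(2|α|) = 604.1 rad = 96.15 rev.

≈ 96.2 revolutions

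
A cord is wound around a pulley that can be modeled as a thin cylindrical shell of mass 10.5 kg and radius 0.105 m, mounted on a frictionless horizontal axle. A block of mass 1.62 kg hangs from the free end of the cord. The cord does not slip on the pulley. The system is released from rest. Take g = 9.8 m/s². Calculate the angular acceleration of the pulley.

I = MR² = (10.5)(0.105)² = 0.1158 kg·m².
Block: mg − T = ma. Pulley: TR = Iα. No-slip: a = αR, so T = (I/R²)a = 10.50·a.
Then mg = (m + 10.50)a, so a = (1.62)(9.8)/(1.62 + 10.50) = 1.310 m/s².
α = a/R = 1.310/0.105 = 12.48 rad/s².

α ≈ 12.5 rad/s²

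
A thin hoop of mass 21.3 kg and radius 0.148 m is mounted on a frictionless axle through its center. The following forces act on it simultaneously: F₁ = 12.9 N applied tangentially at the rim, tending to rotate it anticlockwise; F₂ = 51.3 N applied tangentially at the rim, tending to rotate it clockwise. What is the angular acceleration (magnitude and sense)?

I = MR² = (21.3)(0.148)² = 0.4666 kg·m².
Taking anticlockwise as positive: τ₁ = +(12.9)(0.148) = +1.909 N·m; τ₂ = −(51.3)(0.148) = −7.592 N·m.
Net torque τ = -5.683 N·m.
α = τ/I = -5.683/0.4666 = -12.18 rad/s².

α ≈ 12.2 rad/s², clockwise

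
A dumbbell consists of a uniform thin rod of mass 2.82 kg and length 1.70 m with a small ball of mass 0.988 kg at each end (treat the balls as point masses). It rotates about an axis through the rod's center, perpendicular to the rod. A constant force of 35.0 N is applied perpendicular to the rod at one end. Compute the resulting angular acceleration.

α ≈ 14.1 rad/s²

I_rod = (1/12)ML² = (1/12)(2.82)(1.70)² = 0.6791 kg·m².
I_balls = 2·m·(L/2)² = 2(0.988)(0.8500)² = 1.428 kg·m².
Total I = 2.107 kg·m².
τ = F·(L/2) = (35.0)(0.850) = 29.75 N·m.
α = τ/I = 29.75/2.107 = 14.12 rad/s².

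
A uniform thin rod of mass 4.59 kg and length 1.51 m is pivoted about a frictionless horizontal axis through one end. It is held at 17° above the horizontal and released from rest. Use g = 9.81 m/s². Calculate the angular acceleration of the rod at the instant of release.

About the pivot, I = (1/3)ML² = (1/3)(4.59)(1.51)² = 3.489 kg·m².
The weight acts at the center, a distance L/2 = 0.7550 m from the pivot; τ = Mg(L/2) cos 17° = 32.51 N·m.
α = τ/I = 32.51/3.489 = 9.319 rad/s².

α ≈ 9.32 rad/s²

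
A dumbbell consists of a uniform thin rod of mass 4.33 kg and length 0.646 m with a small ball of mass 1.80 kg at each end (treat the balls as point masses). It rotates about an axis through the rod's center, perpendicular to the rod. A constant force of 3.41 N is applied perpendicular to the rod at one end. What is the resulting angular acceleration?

α ≈ 2.09 rad/s²

I_rod = (1/12)ML² = (1/12)(4.33)(0.646)² = 0.1506 kg·m².
I_balls = 2·m·(L/2)² = 2(1.80)(0.3230)² = 0.3756 kg·m².
Total I = 0.5262 kg·m².
τ = F·(L/2) = (3.41)(0.323) = 1.101 N·m.
α = τ/I = 1.101/0.5262 = 2.093 rad/s².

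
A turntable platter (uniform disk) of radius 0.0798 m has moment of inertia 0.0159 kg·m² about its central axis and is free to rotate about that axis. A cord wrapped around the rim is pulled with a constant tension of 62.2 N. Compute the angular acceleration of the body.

α ≈ 312 rad/s²

τ = F R = (62.2)(0.0798) = 4.964 N·m.
From τ = Iα: α = 4.964/0.01590 = 312.2 rad/s².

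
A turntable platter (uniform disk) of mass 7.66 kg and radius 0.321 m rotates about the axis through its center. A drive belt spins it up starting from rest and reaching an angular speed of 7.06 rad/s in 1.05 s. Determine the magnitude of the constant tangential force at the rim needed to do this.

F ≈ 8.27 N

I = ½MR² = (1/2)(7.66)(0.321)² = 0.3946 kg·m².
α = Δω/Δt = (7.06 − 0)/1.05 = 6.724 rad/s².
The required torque is τ = Iα = (0.3946)(6.724) = 2.654 N·m.
A tangential force at the rim gives τ = FR, so F = τ/R = 2.654/0.321 = 8.266 N.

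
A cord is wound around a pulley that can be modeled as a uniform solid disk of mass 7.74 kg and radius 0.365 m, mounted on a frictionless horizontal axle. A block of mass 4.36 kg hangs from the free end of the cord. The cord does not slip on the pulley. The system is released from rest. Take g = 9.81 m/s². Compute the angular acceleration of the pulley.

I = ½MR² = (1/2)(7.74)(0.365)² = 0.5156 kg·m².
Block: mg − T = ma. Pulley: TR = Iα. No-slip: a = αR, so T = (I/R²)a = 3.870·a.
Then mg = (m + 3.870)a, so a = (4.36)(9.81)/(4.36 + 3.870) = 5.197 m/s².
α = a/R = 5.197/0.365 = 14.24 rad/s².

α ≈ 14.2 rad/s²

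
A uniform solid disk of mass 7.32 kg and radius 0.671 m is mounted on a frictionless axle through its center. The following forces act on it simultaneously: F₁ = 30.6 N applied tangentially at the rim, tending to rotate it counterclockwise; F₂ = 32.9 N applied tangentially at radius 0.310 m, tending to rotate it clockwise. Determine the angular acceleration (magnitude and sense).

I = ½MR² = (1/2)(7.32)(0.671)² = 1.648 kg·m².
Taking counterclockwise as positive: τ₁ = +(30.6)(0.671) = +20.53 N·m; τ₂ = −(32.9)(0.310) = −10.20 N·m.
Net torque τ = 10.33 N·m.
α = τ/I = 10.33/1.648 = 6.271 rad/s².

α ≈ 6.27 rad/s², counterclockwise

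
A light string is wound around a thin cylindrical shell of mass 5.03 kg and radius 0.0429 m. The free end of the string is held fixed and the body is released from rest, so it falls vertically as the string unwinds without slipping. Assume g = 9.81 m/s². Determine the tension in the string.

Translation: Mg − T = Ma. Rotation about the center: TR = Iα with I = MR².
With a = αR: T = (I/R²)a = M a, so Mg = (1 + 1.000)Ma.
a = g/(1 + 1.000) = 9.81/2.000 = 4.905 m/s².
T = 1.000·M·a = (1.000)(5.03)(4.905) = 24.67 N.

T ≈ 24.7 N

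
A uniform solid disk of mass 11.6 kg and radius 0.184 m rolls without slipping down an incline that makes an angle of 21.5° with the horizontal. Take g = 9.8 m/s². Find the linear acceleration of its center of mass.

a ≈ 2.39 m/s²

Translation along the incline: Mg sinθ − f = Ma.
Rotation about the center: fR = Iα with I = ½MR². No-slip gives a = αR, so f = (I/R²)a = (1/2)M a.
Substituting: Mg sinθ = (1 + 0.5000)Ma, so a = g sinθ/(1 + 0.5000) = (9.8) sin 21.5° / 1.500 = 2.394 m/s².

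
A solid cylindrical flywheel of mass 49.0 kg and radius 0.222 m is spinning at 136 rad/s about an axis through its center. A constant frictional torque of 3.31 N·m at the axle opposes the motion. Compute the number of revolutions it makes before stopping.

≈ 537 revolutions

I = ½MR² = (1/2)(49.0)(0.222)² = 1.207 kg·m².
The net torque has magnitude 3.31 N·m, opposing ω.
|α| = τ/I = 3.310/1.207 = 2.741 rad/s² (deceleration).
ω² = ω₀² − 2|α|θ with ω = 0 ⇒ θ = ω₀²/(2|α|) = 3374 rad = 536.9 rev.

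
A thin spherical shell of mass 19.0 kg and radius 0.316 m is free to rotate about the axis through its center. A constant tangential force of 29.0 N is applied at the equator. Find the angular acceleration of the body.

α ≈ 7.25 rad/s²

I = (2/3)MR² = (2/3)(19.0)(0.316)² = 1.265 kg·m².
τ = F R = (29.0)(0.316) = 9.164 N·m.
Newton's second law for rotation, τ = Iα, gives α = τ/I = 9.164/1.265 = 7.245 rad/s².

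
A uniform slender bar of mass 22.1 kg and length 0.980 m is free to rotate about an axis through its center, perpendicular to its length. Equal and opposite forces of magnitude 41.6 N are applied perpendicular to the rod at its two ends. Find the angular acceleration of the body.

α ≈ 23.0 rad/s²

I = (1/12)ML² = (1/12)(22.1)(0.980)² = 1.769 kg·m².
The couple gives τ = F·(L/2) + F·(L/2) = F L = (41.6)(0.980) = 40.77 N·m.
From τ = Iα: α = 40.77/1.769 = 23.05 rad/s².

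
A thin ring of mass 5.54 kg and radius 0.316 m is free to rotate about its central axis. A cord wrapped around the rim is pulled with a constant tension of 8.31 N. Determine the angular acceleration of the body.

α ≈ 4.75 rad/s²

I = MR² = (5.54)(0.316)² = 0.5532 kg·m².
τ = F R = (8.31)(0.316) = 2.626 N·m.
From τ = Iα: α = 2.626/0.5532 = 4.747 rad/s².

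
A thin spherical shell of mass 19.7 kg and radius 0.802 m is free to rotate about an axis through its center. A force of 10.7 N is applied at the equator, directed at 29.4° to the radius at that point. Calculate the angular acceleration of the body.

I = (2/3)MR² = (2/3)(19.7)(0.802)² = 8.447 kg·m².
Only the tangential component produces torque: τ = F R sinθ = (10.7)(0.802) sin 29.4° = 4.213 N·m.
From τ = Iα: α = 4.213/8.447 = 0.4987 rad/s².

α ≈ 0.499 rad/s²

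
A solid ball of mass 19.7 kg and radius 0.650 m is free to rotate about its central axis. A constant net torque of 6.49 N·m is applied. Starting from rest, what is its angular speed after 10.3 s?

ω ≈ 20.1 rad/s

I = (2/5)MR² = (2/5)(19.7)(0.650)² = 3.329 kg·m².
α = τ/I = 6.49/3.329 = 1.949 rad/s².
ω = ω₀ + αt = 0 + (1.949)(10.3) = 20.08 rad/s.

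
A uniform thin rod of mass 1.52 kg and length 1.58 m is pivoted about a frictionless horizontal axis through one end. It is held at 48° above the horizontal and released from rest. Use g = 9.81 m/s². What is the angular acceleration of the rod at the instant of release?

About the pivot, I = (1/3)ML² = (1/3)(1.52)(1.58)² = 1.265 kg·m².
The weight acts at the center, a distance L/2 = 0.7900 m from the pivot; τ = Mg(L/2) cos 48° = 7.882 N·m.
α = τ/I = 7.882/1.265 = 6.232 rad/s².

α ≈ 6.23 rad/s²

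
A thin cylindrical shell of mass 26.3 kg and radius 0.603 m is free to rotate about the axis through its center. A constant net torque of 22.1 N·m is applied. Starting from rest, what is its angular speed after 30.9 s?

I = MR² = (26.3)(0.603)² = 9.563 kg·m².
α = τ/I = 22.1/9.563 = 2.311 rad/s².
ω = ω₀ + αt = 0 + (2.311)(30.9) = 71.41 rad/s.

ω ≈ 71.4 rad/s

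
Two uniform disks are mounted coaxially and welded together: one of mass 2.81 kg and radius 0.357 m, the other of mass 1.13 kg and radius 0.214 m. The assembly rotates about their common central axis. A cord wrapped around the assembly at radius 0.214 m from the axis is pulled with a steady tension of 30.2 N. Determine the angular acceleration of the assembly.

I = ½M₁R₁² + ½M₂R₂² = ½(2.81)(0.357)² + ½(1.13)(0.214)² = 0.2049 kg·m².
τ = F r = (30.2)(0.214) = 6.463 N·m.
α = τ/I = 6.463/0.2049 = 31.53 rad/s².

α ≈ 31.5 rad/s²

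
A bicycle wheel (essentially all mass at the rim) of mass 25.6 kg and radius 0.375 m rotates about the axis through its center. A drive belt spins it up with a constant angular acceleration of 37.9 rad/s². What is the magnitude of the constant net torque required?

I = MR² = (25.6)(0.375)² = 3.600 kg·m².
τ = Iα = (3.600)(37.90) = 136.4 N·m.

τ ≈ 136 N·m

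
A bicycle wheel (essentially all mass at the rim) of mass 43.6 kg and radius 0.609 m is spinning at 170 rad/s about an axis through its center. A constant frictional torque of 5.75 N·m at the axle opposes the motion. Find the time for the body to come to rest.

I = MR² = (43.6)(0.609)² = 16.17 kg·m².
The net torque has magnitude 5.75 N·m, opposing ω.
|α| = τ/I = 5.750/16.17 = 0.3556 rad/s² (deceleration).
0 = ω₀ − |α|t ⇒ t = ω₀/|α| = 170/0.3556 = 478.1 s.

t ≈ 478 s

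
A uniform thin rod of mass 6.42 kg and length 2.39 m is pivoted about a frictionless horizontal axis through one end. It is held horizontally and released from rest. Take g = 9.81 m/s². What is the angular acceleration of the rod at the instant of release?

About the pivot, I = (1/3)ML² = (1/3)(6.42)(2.39)² = 12.22 kg·m².
The weight acts at the center, a distance L/2 = 1.195 m from the pivot; τ = Mg(L/2) = 75.26 N·m.
α = τ/I = 75.26/12.22 = 6.157 rad/s².

α ≈ 6.16 rad/s²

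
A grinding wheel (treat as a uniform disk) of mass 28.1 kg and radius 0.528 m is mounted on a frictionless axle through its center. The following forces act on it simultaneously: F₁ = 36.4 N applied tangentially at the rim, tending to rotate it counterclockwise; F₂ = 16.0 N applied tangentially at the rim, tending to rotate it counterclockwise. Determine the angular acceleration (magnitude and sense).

I = ½MR² = (1/2)(28.1)(0.528)² = 3.917 kg·m².
Taking counterclockwise as positive: τ₁ = +(36.4)(0.528) = +19.22 N·m; τ₂ = +(16.0)(0.528) = +8.448 N·m.
Net torque τ = 27.67 N·m.
α = τ/I = 27.67/3.917 = 7.064 rad/s².

α ≈ 7.06 rad/s², counterclockwise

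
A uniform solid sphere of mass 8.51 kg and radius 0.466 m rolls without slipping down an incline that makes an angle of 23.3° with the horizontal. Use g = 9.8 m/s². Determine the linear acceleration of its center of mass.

Translation along the incline: Mg sinθ − f = Ma.
Rotation about the center: fR = Iα with I = (2/5)MR². No-slip gives a = αR, so f = (I/R²)a = (2/5)M a.
Substituting: Mg sinθ = (1 + 0.4000)Ma, so a = g sinθ/(1 + 0.4000) = (9.8) sin 23.3° / 1.400 = 2.769 m/s².

a ≈ 2.77 m/s²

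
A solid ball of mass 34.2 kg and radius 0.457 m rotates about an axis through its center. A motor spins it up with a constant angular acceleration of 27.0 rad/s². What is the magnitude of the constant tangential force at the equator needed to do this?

F ≈ 169 N

I = (2/5)MR² = (2/5)(34.2)(0.457)² = 2.857 kg·m².
The required torque is τ = Iα = (2.857)(27.00) = 77.14 N·m.
A tangential force at the equator gives τ = FR, so F = τ/R = 77.14/0.457 = 168.8 N.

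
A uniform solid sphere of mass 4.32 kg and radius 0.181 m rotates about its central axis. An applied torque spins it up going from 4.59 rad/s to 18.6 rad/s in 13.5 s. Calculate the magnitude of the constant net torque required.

τ ≈ 0.0587 N·m

I = (2/5)MR² = (2/5)(4.32)(0.181)² = 0.05661 kg·m².
α = Δω/Δt = (18.6 − 4.59)/13.5 = 1.038 rad/s².
τ = Iα = (0.05661)(1.038) = 0.05875 N·m.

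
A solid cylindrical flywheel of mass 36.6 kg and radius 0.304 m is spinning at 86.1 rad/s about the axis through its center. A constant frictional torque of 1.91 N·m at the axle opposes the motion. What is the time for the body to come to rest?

I = ½MR² = (1/2)(36.6)(0.304)² = 1.691 kg·m².
The net torque has magnitude 1.91 N·m, opposing ω.
|α| = τ/I = 1.910/1.691 = 1.129 rad/s² (deceleration).
0 = ω₀ − |α|t ⇒ t = ω₀/|α| = 86.1/1.129 = 76.24 s.

t ≈ 76.2 s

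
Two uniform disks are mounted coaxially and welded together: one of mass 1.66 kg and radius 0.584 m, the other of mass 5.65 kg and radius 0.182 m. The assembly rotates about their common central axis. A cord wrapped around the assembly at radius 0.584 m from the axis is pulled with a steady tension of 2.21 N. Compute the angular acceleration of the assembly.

α ≈ 3.43 rad/s²

I = ½M₁R₁² + ½M₂R₂² = ½(1.66)(0.584)² + ½(5.65)(0.182)² = 0.3767 kg·m².
τ = F r = (2.21)(0.584) = 1.291 N·m.
α = τ/I = 1.291/0.3767 = 3.427 rad/s².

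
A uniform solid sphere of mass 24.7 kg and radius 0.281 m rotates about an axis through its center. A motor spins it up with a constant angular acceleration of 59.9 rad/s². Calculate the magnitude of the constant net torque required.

τ ≈ 46.7 N·m

I = (2/5)MR² = (2/5)(24.7)(0.281)² = 0.7801 kg·m².
τ = Iα = (0.7801)(59.90) = 46.73 N·m.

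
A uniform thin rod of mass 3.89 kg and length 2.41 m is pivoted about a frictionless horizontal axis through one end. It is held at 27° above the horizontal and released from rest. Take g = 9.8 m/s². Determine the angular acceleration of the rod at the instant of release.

About the pivot, I = (1/3)ML² = (1/3)(3.89)(2.41)² = 7.531 kg·m².
The weight acts at the center, a distance L/2 = 1.205 m from the pivot; τ = Mg(L/2) cos 27° = 40.93 N·m.
α = τ/I = 40.93/7.531 = 5.435 rad/s².

α ≈ 5.43 rad/s²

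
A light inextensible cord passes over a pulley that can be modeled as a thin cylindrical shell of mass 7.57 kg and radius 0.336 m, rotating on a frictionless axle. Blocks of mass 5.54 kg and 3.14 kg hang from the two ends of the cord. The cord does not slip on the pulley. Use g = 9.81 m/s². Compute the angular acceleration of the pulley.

α ≈ 4.31 rad/s²

I = MR² = (7.57)(0.336)² = 0.8546 kg·m².
Heavier block: m₁g − T₁ = m₁a. Lighter block: T₂ − m₂g = m₂a.
Pulley: (T₁ − T₂)R = Iα = I(a/R), so T₁ − T₂ = (I/R²)a = 1·M_p a = 7.570·a.
Adding the three: (m₁ − m₂)g = (m₁ + m₂ + 7.570)a, so a = (5.54 − 3.14)(9.81)/(5.54 + 3.14 + 7.570) = 1.449 m/s².
α = a/R = 1.449/0.336 = 4.312 rad/s².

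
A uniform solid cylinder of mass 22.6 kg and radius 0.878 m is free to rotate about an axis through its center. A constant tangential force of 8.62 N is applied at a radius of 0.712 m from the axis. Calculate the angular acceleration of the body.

α ≈ 0.705 rad/s²

I = ½MR² = (1/2)(22.6)(0.878)² = 8.711 kg·m².
τ = F·r = (8.62)(0.712) = 6.137 N·m.
Newton's second law for rotation, τ = Iα, gives α = τ/I = 6.137/8.711 = 0.7046 rad/s².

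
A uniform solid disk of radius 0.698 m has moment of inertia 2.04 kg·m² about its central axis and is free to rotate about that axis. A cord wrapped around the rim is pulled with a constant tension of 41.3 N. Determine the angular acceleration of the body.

α ≈ 14.1 rad/s²

τ = F R = (41.3)(0.698) = 28.83 N·m.
From τ = Iα: α = 28.83/2.040 = 14.13 rad/s².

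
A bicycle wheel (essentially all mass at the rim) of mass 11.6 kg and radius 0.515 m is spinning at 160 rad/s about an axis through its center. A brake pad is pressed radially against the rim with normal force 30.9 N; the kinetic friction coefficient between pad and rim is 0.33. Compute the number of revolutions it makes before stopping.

≈ 1190 revolutions

I = MR² = (11.6)(0.515)² = 3.077 kg·m².
Friction force f = μN = (0.33)(30.9) = 10.20 N at the rim; torque magnitude τ = fR = 5.251 N·m, opposing ω.
|α| = τ/I = 5.251/3.077 = 1.707 rad/s² (deceleration).
ω² = ω₀² − 2|α|θ with ω = 0 ⇒ θ = ω₀²/(2|α|) = 7499 rad = 1194 rev.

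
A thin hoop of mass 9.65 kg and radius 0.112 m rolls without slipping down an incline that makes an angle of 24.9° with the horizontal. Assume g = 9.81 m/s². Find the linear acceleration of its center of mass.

a ≈ 2.07 m/s²

Translation along the incline: Mg sinθ − f = Ma.
Rotation about the center: fR = Iα with I = MR². No-slip gives a = αR, so f = (I/R²)a = M a.
Substituting: Mg sinθ = (1 + 1.000)Ma, so a = g sinθ/(1 + 1.000) = (9.81) sin 24.9° / 2.000 = 2.065 m/s².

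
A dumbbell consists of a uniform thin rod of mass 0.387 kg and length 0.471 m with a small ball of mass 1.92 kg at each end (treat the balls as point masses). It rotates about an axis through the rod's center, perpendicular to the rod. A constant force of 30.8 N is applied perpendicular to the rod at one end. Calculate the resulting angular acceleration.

I_rod = (1/12)ML² = (1/12)(0.387)(0.471)² = 0.007154 kg·m².
I_balls = 2·m·(L/2)² = 2(1.92)(0.2355)² = 0.2130 kg·m².
Total I = 0.2201 kg·m².
τ = F·(L/2) = (30.8)(0.235) = 7.253 N·m.
α = τ/I = 7.253/0.2201 = 32.95 rad/s².

α ≈ 33.0 rad/s²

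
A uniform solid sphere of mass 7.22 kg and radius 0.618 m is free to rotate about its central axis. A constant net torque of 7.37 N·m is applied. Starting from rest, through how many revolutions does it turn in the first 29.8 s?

I = (2/5)MR² = (2/5)(7.22)(0.618)² = 1.103 kg·m².
α = τ/I = 7.37/1.103 = 6.682 rad/s².
θ = ½αt² = ½(6.682)(29.8)² = 2967 rad.
Revolutions = θ/(2π) = 472.2.

≈ 472 revolutions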